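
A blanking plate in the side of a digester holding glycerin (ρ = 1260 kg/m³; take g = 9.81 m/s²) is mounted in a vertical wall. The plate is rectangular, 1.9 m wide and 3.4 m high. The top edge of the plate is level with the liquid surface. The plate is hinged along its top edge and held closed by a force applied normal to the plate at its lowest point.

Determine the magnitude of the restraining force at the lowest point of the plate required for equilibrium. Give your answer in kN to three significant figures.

γ = ρg = 1260 × 9.81 / 1000 = 12.3606 kN/m³.
The centroid lies 3.4/2 = 1.7 m below the top edge, so the centroid depth is h_c = 1.7 m.
A = 1.9 × 3.4 = 6.46 m².
Resultant F = γ·h_c·A = 12.3606 × 1.7 × 6.46 = 135.744 kN.
I_c = b·h³/12 = 1.9 × 3.4³/12 = 6.22313 m⁴.
Centre of pressure: y_p = y_c + I_c/(y_c·A) = 1.7 + 6.22313/(1.7 × 6.46) = 1.7 + 0.566666 = 2.26667 m along the plane.
The resultant acts 1.7 + 0.566666 = 2.26667 m (along the plate) below the hinge at the top edge, so the moment about the hinge is M = F × 2.26667 = 135.744 × 2.26667 = 307.687 kN·m.
A normal force at the bottom, 3.4 m from the hinge, must supply this moment: P = 307.687/3.4 = 90.4962 kN.

P ≈ 90.5 kN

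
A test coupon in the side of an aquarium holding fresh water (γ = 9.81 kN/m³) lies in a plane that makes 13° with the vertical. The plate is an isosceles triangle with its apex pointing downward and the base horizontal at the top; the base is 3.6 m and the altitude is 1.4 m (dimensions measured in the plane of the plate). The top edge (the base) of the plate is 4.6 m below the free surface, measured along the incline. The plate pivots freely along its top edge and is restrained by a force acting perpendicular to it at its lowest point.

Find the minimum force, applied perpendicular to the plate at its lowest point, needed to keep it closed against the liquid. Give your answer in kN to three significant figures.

γ = 9.81 kN/m³.
The plate makes 13° with the vertical, i.e. θ = 90° − 13° = 77° to the horizontal. Measuring y along the incline from the free-surface line, vertical depth h = y·sinθ with sinθ = 0.974370.
With the apex down, the centroid sits h/3 = 1.4/3 = 0.466667 m below the base (the top edge), so y_c = 4.6 + 0.466667 = 5.06667 m and h_c = 5.06667 × 0.974370 = 4.93681 m.
A = ½ × 3.6 × 1.4 = 2.52 m².
Resultant F = γ·h_c·A = 9.81 × 4.93681 × 2.52 = 122.044 kN.
I_c = b·h³/36 = 3.6 × 1.4³/36 = 0.2744 m⁴.
Centre of pressure: y_p = y_c + I_c/(y_c·A) = 5.06667 + 0.2744/(5.06667 × 2.52) = 5.06667 + 0.0214912 = 5.08816 m along the plane.
The resultant acts 0.466667 + 0.0214912 = 0.488158 m (along the plate) below the hinge at the top edge, so the moment about the hinge is M = F × 0.488158 = 122.044 × 0.488158 = 59.5768 kN·m.
A normal force at the bottom, 1.4 m from the hinge, must supply this moment: P = 59.5768/1.4 = 42.5549 kN.

P ≈ 42.6 kN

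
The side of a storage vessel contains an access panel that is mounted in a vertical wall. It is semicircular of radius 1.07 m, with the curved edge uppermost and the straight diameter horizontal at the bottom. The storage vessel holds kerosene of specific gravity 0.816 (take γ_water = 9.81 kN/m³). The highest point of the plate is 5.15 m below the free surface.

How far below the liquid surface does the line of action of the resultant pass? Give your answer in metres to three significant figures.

h_p = 5.78 m

γ = 0.816 × 9.81 = 8.00496 kN/m³.
The centroid lies 4r/(3π) = 0.454122 m above the diameter, so r − 4r/(3π) = 1.07 − 0.454122 = 0.615878 m below the topmost point, so the centroid depth is h_c = 5.15 + 0.615878 = 5.76588 m.
A = πr²/2 = π × 1.07²/2 = 1.7984 m².
Resultant F = γ·h_c·A = 8.00496 × 5.76588 × 1.7984 = 83.0063 kN.
I_c = (π/8 − 8/(9π))·r⁴ = 0.109757 × 1.07⁴ = 0.143869 m⁴.
Centre of pressure: y_p = y_c + I_c/(y_c·A) = 5.76588 + 0.143869/(5.76588 × 1.7984) = 5.76588 + 0.0138744 = 5.77975 m along the plane.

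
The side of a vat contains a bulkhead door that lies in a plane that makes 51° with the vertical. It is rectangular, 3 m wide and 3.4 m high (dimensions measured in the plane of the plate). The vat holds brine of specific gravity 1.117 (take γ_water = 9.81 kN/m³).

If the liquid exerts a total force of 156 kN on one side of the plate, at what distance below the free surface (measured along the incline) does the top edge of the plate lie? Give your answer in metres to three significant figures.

γ = 1.117 × 9.81 = 10.95777 kN/m³.
A = 3 × 3.4 = 10.2 m².
From F = γ·h_c·A, the centroid depth is h_c = 156/(10.95777 × 10.2) = 1.39573 m.
The plate makes 51° with the vertical, i.e. θ = 90° − 51° = 39° to the horizontal. Measuring y along the incline from the free-surface line, vertical depth h = y·sinθ with sinθ = 0.629320.
Along the incline, y_c = h_c/sinθ = 1.39573/0.629320 = 2.21784 m.
The centroid lies 3.4/2 = 1.7 m below the top edge, so the top edge sits at y_top = 2.21784 − 1.7 = 0.51784 m along the incline.

y_top ≈ 0.518 m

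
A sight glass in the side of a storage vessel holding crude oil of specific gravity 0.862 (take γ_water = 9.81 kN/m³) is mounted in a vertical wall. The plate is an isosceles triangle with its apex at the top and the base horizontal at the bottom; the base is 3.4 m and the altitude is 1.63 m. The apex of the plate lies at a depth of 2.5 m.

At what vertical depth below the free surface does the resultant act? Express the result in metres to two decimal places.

γ = 0.862 × 9.81 = 8.45622 kN/m³.
With the apex up, the centroid sits 2h/3 = 2 × 1.63/3 = 1.08667 m below the apex, so the centroid depth is h_c = 2.5 + 1.08667 = 3.58667 m.
A = ½ × 3.4 × 1.63 = 2.771 m².
Resultant F = γ·h_c·A = 8.45622 × 3.58667 × 2.771 = 84.0435 kN.
I_c = b·h³/36 = 3.4 × 1.63³/36 = 0.409015 m⁴.
Centre of pressure: y_p = y_c + I_c/(y_c·A) = 3.58667 + 0.409015/(3.58667 × 2.771) = 3.58667 + 0.0411539 = 3.62782 m along the plane.

h_p = 3.63 m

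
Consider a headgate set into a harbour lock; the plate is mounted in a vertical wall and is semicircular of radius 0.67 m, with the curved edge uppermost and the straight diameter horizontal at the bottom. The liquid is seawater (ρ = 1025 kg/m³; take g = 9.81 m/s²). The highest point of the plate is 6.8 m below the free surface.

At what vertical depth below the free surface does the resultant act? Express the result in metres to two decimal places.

γ = ρg = 1025 × 9.81 / 1000 = 10.05525 kN/m³.
The centroid lies 4r/(3π) = 0.284357 m above the diameter, so r − 4r/(3π) = 0.67 − 0.284357 = 0.385643 m below the topmost point, so the centroid depth is h_c = 6.8 + 0.385643 = 7.18564 m.
A = πr²/2 = π × 0.67²/2 = 0.70513 m².
Resultant F = γ·h_c·A = 10.05525 × 7.18564 × 0.70513 = 50.948 kN.
I_c = (π/8 − 8/(9π))·r⁴ = 0.109757 × 0.67⁴ = 0.0221173 m⁴.
Centre of pressure: y_p = y_c + I_c/(y_c·A) = 7.18564 + 0.0221173/(7.18564 × 0.70513) = 7.18564 + 0.00436513 = 7.19001 m along the plane.

h_p = 7.19 m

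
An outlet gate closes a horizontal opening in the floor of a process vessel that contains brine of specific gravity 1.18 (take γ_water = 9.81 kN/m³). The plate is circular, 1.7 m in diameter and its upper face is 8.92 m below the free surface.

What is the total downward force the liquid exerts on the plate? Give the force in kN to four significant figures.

F ≈ 234.4 kN

γ = 1.18 × 9.81 = 11.5758 kN/m³.
The plate is horizontal, so pressure is uniform at p = γ·h = 11.5758 × 8.92 = 103.256 kN/m².
A = π(0.85)² = 2.2698 m².
F = p·A = 103.256 × 2.2698 = 234.37 kN.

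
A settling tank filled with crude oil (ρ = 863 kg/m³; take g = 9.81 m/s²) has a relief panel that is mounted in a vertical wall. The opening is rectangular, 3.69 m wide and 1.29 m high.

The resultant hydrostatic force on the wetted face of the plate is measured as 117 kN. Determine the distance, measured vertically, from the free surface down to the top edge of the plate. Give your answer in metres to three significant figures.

γ = ρg = 863 × 9.81 / 1000 = 8.46603 kN/m³.
A = 3.69 × 1.29 = 4.7601 m².
From F = γ·h_c·A, the centroid depth is h_c = 117/(8.46603 × 4.7601) = 2.90329 m.
The centroid lies 1.29/2 = 0.645 m below the top edge, so the top edge sits at h_top = 2.90329 − 0.645 = 2.25829 m below the surface.

d_top ≈ 2.26 m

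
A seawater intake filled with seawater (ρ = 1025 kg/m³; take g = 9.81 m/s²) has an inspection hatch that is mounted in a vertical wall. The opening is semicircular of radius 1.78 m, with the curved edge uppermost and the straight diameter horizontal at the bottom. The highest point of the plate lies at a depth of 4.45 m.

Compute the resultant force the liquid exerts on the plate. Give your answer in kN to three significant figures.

F ≈ 274 kN

γ = ρg = 1025 × 9.81 / 1000 = 10.05525 kN/m³.
The centroid lies 4r/(3π) = 0.755455 m above the diameter, so r − 4r/(3π) = 1.78 − 0.755455 = 1.02455 m below the topmost point, so the centroid depth is h_c = 4.45 + 1.02455 = 5.47455 m.
A = πr²/2 = π × 1.78²/2 = 4.97691 m².
Resultant F = γ·h_c·A = 10.05525 × 5.47455 × 4.97691 = 273.969 kN.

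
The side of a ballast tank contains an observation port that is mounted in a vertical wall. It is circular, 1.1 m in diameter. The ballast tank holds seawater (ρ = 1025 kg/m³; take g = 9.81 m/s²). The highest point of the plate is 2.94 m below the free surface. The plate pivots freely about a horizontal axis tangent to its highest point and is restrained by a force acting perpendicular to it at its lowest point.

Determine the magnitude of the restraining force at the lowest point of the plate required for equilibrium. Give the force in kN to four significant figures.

γ = ρg = 1025 × 9.81 / 1000 = 10.05525 kN/m³.
The centroid is at the centre, 0.55 m below the top of the plate, so the centroid depth is h_c = 2.94 + 0.55 = 3.49 m.
A = π(0.55)² = 0.950332 m².
Resultant F = γ·h_c·A = 10.05525 × 3.49 × 0.950332 = 33.3498 kN.
I_c = πr⁴/4 = π × 0.55⁴/4 = 0.0718688 m⁴.
Centre of pressure: y_p = y_c + I_c/(y_c·A) = 3.49 + 0.0718688/(3.49 × 0.950332) = 3.49 + 0.021669 = 3.51167 m along the plane.
The resultant acts 0.55 + 0.021669 = 0.571669 m (along the plate) below the hinge at the top edge, so the moment about the hinge is M = F × 0.571669 = 33.3498 × 0.571669 = 19.065 kN·m.
A normal force at the bottom, 1.1 m from the hinge, must supply this moment: P = 19.065/1.1 = 17.3318 kN.

P ≈ 17.33 kN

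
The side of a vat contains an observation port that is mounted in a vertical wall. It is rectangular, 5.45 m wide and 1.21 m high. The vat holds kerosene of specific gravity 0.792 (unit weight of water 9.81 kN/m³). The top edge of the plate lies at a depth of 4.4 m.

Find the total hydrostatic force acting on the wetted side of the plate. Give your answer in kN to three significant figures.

γ = 0.792 × 9.81 = 7.76952 kN/m³.
The centroid lies 1.21/2 = 0.605 m below the top edge, so the centroid depth is h_c = 4.4 + 0.605 = 5.005 m.
A = 5.45 × 1.21 = 6.5945 m².
Resultant F = γ·h_c·A = 7.76952 × 5.005 × 6.5945 = 256.437 kN.

F ≈ 256 kN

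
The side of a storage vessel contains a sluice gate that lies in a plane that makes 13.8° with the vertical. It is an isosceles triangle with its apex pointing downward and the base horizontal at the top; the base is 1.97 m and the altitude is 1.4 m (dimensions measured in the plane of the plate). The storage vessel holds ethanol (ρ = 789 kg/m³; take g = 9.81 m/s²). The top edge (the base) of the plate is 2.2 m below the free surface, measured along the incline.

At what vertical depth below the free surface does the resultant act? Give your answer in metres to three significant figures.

h_p = 2.63 m

γ = ρg = 789 × 9.81 / 1000 = 7.74009 kN/m³.
The plate makes 13.8° with the vertical, i.e. θ = 90° − 13.8° = 76.2° to the horizontal. Measuring y along the incline from the free-surface line, vertical depth h = y·sinθ with sinθ = 0.971134.
With the apex down, the centroid sits h/3 = 1.4/3 = 0.466667 m below the base (the top edge), so y_c = 2.2 + 0.466667 = 2.66667 m and h_c = 2.66667 × 0.971134 = 2.58969 m.
A = ½ × 1.97 × 1.4 = 1.379 m².
Resultant F = γ·h_c·A = 7.74009 × 2.58969 × 1.379 = 27.6413 kN.
I_c = b·h³/36 = 1.97 × 1.4³/36 = 0.150158 m⁴.
Centre of pressure: y_p = y_c + I_c/(y_c·A) = 2.66667 + 0.150158/(2.66667 × 1.379) = 2.66667 + 0.0408333 = 2.7075 m along the plane.
Vertically, h_p = y_p·sinθ = 2.7075 × 0.971134 = 2.62935 m.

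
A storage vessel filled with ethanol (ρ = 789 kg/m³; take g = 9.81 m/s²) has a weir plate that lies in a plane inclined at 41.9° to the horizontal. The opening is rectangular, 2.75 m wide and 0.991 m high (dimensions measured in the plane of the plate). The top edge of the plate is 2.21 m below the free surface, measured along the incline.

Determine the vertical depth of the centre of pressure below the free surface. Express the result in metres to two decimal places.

γ = ρg = 789 × 9.81 / 1000 = 7.74009 kN/m³.
Let θ = 41.9° be the plate's angle to the horizontal; measure y along the incline from where the plane meets the free surface. Vertical depth h = y·sinθ with sinθ = 0.667833.
The centroid lies 0.991/2 = 0.4955 m below the top edge, so y_c = 2.21 + 0.4955 = 2.7055 m and h_c = 2.7055 × 0.667833 = 1.80682 m.
A = 2.75 × 0.991 = 2.72525 m².
Resultant F = γ·h_c·A = 7.74009 × 1.80682 × 2.72525 = 38.1125 kN.
I_c = b·h³/12 = 2.75 × 0.991³/12 = 0.223035 m⁴.
Centre of pressure: y_p = y_c + I_c/(y_c·A) = 2.7055 + 0.223035/(2.7055 × 2.72525) = 2.7055 + 0.0302496 = 2.73575 m along the plane.
Vertically, h_p = y_p·sinθ = 2.73575 × 0.667833 = 1.82702 m.

h_p = 1.83 m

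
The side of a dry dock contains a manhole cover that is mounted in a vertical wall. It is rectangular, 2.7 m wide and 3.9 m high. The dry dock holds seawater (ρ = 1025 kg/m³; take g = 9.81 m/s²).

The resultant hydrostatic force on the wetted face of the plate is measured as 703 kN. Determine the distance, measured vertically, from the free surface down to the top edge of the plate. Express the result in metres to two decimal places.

γ = ρg = 1025 × 9.81 / 1000 = 10.05525 kN/m³.
A = 2.7 × 3.9 = 10.53 m².
From F = γ·h_c·A, the centroid depth is h_c = 703/(10.05525 × 10.53) = 6.63948 m.
The centroid lies 3.9/2 = 1.95 m below the top edge, so the top edge sits at h_top = 6.63948 − 1.95 = 4.68948 m below the surface.

d_top ≈ 4.69 m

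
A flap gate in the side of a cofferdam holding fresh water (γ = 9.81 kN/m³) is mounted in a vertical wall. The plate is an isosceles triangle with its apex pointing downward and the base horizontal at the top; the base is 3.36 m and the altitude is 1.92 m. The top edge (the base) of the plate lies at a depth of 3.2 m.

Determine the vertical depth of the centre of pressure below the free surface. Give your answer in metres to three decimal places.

h_p = 3.893 m

γ = 9.81 kN/m³.
With the apex down, the centroid sits h/3 = 1.92/3 = 0.64 m below the base (the top edge), so the centroid depth is h_c = 3.2 + 0.64 = 3.84 m.
A = ½ × 3.36 × 1.92 = 3.2256 m².
Resultant F = γ·h_c·A = 9.81 × 3.84 × 3.2256 = 121.51 kN.
I_c = b·h³/36 = 3.36 × 1.92³/36 = 0.660603 m⁴.
Centre of pressure: y_p = y_c + I_c/(y_c·A) = 3.84 + 0.660603/(3.84 × 3.2256) = 3.84 + 0.0533333 = 3.89333 m along the plane.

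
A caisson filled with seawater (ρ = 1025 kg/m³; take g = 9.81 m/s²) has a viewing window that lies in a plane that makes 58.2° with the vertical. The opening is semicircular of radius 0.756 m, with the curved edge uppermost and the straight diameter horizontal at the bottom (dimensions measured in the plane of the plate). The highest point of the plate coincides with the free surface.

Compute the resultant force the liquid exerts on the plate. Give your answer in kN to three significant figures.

F ≈ 2.07 kN

γ = ρg = 1025 × 9.81 / 1000 = 10.05525 kN/m³.
The plate makes 58.2° with the vertical, i.e. θ = 90° − 58.2° = 31.8° to the horizontal. Measuring y along the incline from the free-surface line, vertical depth h = y·sinθ with sinθ = 0.526956.
The centroid lies 4r/(3π) = 0.320856 m above the diameter, so r − 4r/(3π) = 0.756 − 0.320856 = 0.435144 m below the topmost point, so y_c = 0.435144 m and h_c = 0.435144 × 0.526956 = 0.229302 m.
A = πr²/2 = π × 0.756²/2 = 0.897767 m².
Resultant F = γ·h_c·A = 10.05525 × 0.229302 × 0.897767 = 2.06997 kN.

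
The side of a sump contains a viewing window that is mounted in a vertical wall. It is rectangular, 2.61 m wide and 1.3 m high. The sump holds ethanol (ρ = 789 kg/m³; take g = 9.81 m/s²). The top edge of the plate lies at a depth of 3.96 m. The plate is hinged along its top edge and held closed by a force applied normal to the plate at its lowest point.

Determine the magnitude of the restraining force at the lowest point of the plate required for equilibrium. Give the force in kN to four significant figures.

γ = ρg = 789 × 9.81 / 1000 = 7.74009 kN/m³.
The centroid lies 1.3/2 = 0.65 m below the top edge, so the centroid depth is h_c = 3.96 + 0.65 = 4.61 m.
A = 2.61 × 1.3 = 3.393 m².
Resultant F = γ·h_c·A = 7.74009 × 4.61 × 3.393 = 121.068 kN.
I_c = b·h³/12 = 2.61 × 1.3³/12 = 0.477847 m⁴.
Centre of pressure: y_p = y_c + I_c/(y_c·A) = 4.61 + 0.477847/(4.61 × 3.393) = 4.61 + 0.0305495 = 4.64055 m along the plane.
The resultant acts 0.65 + 0.0305495 = 0.68055 m (along the plate) below the hinge at the top edge, so the moment about the hinge is M = F × 0.68055 = 121.068 × 0.68055 = 82.3928 kN·m.
A normal force at the bottom, 1.3 m from the hinge, must supply this moment: P = 82.3928/1.3 = 63.3791 kN.

P ≈ 63.38 kN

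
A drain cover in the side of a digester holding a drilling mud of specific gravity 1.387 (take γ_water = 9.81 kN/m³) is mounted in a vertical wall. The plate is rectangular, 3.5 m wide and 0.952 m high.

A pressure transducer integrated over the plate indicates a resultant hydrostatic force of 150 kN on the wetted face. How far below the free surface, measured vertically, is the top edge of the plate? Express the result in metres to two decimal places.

d_top ≈ 2.83 m

γ = 1.387 × 9.81 = 13.60647 kN/m³.
A = 3.5 × 0.952 = 3.332 m².
From F = γ·h_c·A, the centroid depth is h_c = 150/(13.60647 × 3.332) = 3.30857 m.
The centroid lies 0.952/2 = 0.476 m below the top edge, so the top edge sits at h_top = 3.30857 − 0.476 = 2.83257 m below the surface.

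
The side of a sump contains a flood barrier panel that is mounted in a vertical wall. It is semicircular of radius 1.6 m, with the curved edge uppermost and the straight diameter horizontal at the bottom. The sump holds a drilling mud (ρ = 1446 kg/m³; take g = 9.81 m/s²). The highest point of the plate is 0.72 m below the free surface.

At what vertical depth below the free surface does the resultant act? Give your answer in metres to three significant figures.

h_p = 1.75 m

γ = ρg = 1446 × 9.81 / 1000 = 14.18526 kN/m³.
The centroid lies 4r/(3π) = 0.679061 m above the diameter, so r − 4r/(3π) = 1.6 − 0.679061 = 0.920939 m below the topmost point, so the centroid depth is h_c = 0.72 + 0.920939 = 1.64094 m.
A = πr²/2 = π × 1.6²/2 = 4.02124 m².
Resultant F = γ·h_c·A = 14.18526 × 1.64094 × 4.02124 = 93.603 kN.
I_c = (π/8 − 8/(9π))·r⁴ = 0.109757 × 1.6⁴ = 0.719303 m⁴.
Centre of pressure: y_p = y_c + I_c/(y_c·A) = 1.64094 + 0.719303/(1.64094 × 4.02124) = 1.64094 + 0.109008 = 1.74995 m along the plane.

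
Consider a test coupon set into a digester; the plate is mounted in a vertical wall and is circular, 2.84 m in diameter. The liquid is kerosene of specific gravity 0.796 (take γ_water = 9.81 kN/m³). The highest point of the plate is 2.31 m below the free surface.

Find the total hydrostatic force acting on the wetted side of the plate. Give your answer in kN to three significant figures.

F ≈ 185 kN

γ = 0.796 × 9.81 = 7.80876 kN/m³.
The centroid is at the centre, 1.42 m below the top of the plate, so the centroid depth is h_c = 2.31 + 1.42 = 3.73 m.
A = π(1.42)² = 6.33471 m².
Resultant F = γ·h_c·A = 7.80876 × 3.73 × 6.33471 = 184.509 kN.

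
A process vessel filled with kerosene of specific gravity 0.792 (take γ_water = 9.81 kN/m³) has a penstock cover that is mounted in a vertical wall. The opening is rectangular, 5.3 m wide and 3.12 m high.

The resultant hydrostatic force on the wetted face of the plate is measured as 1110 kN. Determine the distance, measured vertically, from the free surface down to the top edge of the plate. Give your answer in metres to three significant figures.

γ = 0.792 × 9.81 = 7.76952 kN/m³.
A = 5.3 × 3.12 = 16.536 m².
From F = γ·h_c·A, the centroid depth is h_c = 1110/(7.76952 × 16.536) = 8.63969 m.
The centroid lies 3.12/2 = 1.56 m below the top edge, so the top edge sits at h_top = 8.63969 − 1.56 = 7.07969 m below the surface.

d_top ≈ 7.08 m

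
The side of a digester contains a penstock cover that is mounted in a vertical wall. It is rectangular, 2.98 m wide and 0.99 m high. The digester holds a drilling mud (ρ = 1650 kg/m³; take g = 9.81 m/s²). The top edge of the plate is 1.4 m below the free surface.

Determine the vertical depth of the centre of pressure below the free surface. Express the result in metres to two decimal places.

γ = ρg = 1650 × 9.81 / 1000 = 16.1865 kN/m³.
The centroid lies 0.99/2 = 0.495 m below the top edge, so the centroid depth is h_c = 1.4 + 0.495 = 1.895 m.
A = 2.98 × 0.99 = 2.9502 m².
Resultant F = γ·h_c·A = 16.1865 × 1.895 × 2.9502 = 90.4927 kN.
I_c = b·h³/12 = 2.98 × 0.99³/12 = 0.240958 m⁴.
Centre of pressure: y_p = y_c + I_c/(y_c·A) = 1.895 + 0.240958/(1.895 × 2.9502) = 1.895 + 0.0431003 = 1.9381 m along the plane.

h_p = 1.94 m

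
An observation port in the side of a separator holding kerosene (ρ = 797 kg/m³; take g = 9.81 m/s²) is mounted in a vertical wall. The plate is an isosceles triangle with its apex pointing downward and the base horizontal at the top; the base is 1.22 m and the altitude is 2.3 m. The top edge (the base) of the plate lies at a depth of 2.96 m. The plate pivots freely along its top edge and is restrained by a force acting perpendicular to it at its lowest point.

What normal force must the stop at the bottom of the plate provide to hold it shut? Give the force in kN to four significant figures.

P ≈ 15.03 kN

γ = ρg = 797 × 9.81 / 1000 = 7.81857 kN/m³.
With the apex down, the centroid sits h/3 = 2.3/3 = 0.766667 m below the base (the top edge), so the centroid depth is h_c = 2.96 + 0.766667 = 3.72667 m.
A = ½ × 1.22 × 2.3 = 1.403 m².
Resultant F = γ·h_c·A = 7.81857 × 3.72667 × 1.403 = 40.8795 kN.
I_c = b·h³/36 = 1.22 × 2.3³/36 = 0.412326 m⁴.
Centre of pressure: y_p = y_c + I_c/(y_c·A) = 3.72667 + 0.412326/(3.72667 × 1.403) = 3.72667 + 0.078861 = 3.80553 m along the plane.
The resultant acts 0.766667 + 0.078861 = 0.845528 m (along the plate) below the hinge at the top edge, so the moment about the hinge is M = F × 0.845528 = 40.8795 × 0.845528 = 34.5648 kN·m.
A normal force at the bottom, 2.3 m from the hinge, must supply this moment: P = 34.5648/2.3 = 15.0282 kN.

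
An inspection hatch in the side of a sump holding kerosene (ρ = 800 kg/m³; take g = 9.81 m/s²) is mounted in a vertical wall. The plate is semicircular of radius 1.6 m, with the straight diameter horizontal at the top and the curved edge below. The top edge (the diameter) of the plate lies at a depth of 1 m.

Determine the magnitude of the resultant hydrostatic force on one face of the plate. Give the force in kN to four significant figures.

F ≈ 52.99 kN

γ = ρg = 800 × 9.81 / 1000 = 7.848 kN/m³.
The centroid of a semicircle lies 4r/(3π) = 0.679061 m from the diameter, here below the top edge, so the centroid depth is h_c = 1 + 0.679061 = 1.67906 m.
A = πr²/2 = π × 1.6²/2 = 4.02124 m².
Resultant F = γ·h_c·A = 7.848 × 1.67906 × 4.02124 = 52.9889 kN.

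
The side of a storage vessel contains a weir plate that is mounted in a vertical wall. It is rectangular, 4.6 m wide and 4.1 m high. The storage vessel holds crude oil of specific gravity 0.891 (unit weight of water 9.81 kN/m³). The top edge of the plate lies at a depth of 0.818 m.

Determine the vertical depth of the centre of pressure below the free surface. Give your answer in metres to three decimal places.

γ = 0.891 × 9.81 = 8.74071 kN/m³.
The centroid lies 4.1/2 = 2.05 m below the top edge, so the centroid depth is h_c = 0.818 + 2.05 = 2.868 m.
A = 4.6 × 4.1 = 18.86 m².
Resultant F = γ·h_c·A = 8.74071 × 2.868 × 18.86 = 472.789 kN.
I_c = b·h³/12 = 4.6 × 4.1³/12 = 26.4197 m⁴.
Centre of pressure: y_p = y_c + I_c/(y_c·A) = 2.868 + 26.4197/(2.868 × 18.86) = 2.868 + 0.488435 = 3.35643 m along the plane.

h_p = 3.356 m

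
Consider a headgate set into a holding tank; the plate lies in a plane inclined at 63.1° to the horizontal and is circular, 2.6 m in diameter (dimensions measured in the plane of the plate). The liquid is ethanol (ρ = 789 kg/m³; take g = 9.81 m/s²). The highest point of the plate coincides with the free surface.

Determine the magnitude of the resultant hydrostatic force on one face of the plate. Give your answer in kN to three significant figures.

F ≈ 47.6 kN

γ = ρg = 789 × 9.81 / 1000 = 7.74009 kN/m³.
Let θ = 63.1° be the plate's angle to the horizontal; measure y along the incline from where the plane meets the free surface. Vertical depth h = y·sinθ with sinθ = 0.891798.
The centroid is at the centre, 1.3 m below the top of the plate, so y_c = 1.3 m and h_c = 1.3 × 0.891798 = 1.15934 m.
A = π(1.3)² = 5.30929 m².
Resultant F = γ·h_c·A = 7.74009 × 1.15934 × 5.30929 = 47.6424 kN.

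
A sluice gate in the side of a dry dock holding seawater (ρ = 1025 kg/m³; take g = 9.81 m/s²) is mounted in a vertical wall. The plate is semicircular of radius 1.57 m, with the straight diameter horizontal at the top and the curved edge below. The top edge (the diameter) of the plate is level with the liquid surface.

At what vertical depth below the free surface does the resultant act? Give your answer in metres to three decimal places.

γ = ρg = 1025 × 9.81 / 1000 = 10.05525 kN/m³.
The centroid of a semicircle lies 4r/(3π) = 0.666329 m from the diameter, here below the top edge, so the centroid depth is h_c = 0.666329 m.
A = πr²/2 = π × 1.57²/2 = 3.87186 m².
Resultant F = γ·h_c·A = 10.05525 × 0.666329 × 3.87186 = 25.9419 kN.
I_c = (π/8 − 8/(9π))·r⁴ = 0.109757 × 1.57⁴ = 0.666854 m⁴.
Centre of pressure: y_p = y_c + I_c/(y_c·A) = 0.666329 + 0.666854/(0.666329 × 3.87186) = 0.666329 + 0.258477 = 0.924806 m along the plane.

h_p = 0.925 m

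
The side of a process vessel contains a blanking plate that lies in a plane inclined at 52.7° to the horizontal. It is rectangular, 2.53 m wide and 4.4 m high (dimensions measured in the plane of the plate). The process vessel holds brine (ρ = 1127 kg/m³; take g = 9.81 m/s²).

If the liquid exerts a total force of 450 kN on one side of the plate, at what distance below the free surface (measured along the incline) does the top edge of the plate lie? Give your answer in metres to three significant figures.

γ = ρg = 1127 × 9.81 / 1000 = 11.05587 kN/m³.
A = 2.53 × 4.4 = 11.132 m².
From F = γ·h_c·A, the centroid depth is h_c = 450/(11.05587 × 11.132) = 3.65634 m.
Let θ = 52.7° be the plate's angle to the horizontal; measure y along the incline from where the plane meets the free surface. Vertical depth h = y·sinθ with sinθ = 0.795473.
Along the incline, y_c = h_c/sinθ = 3.65634/0.795473 = 4.59644 m.
The centroid lies 4.4/2 = 2.2 m below the top edge, so the top edge sits at y_top = 4.59644 − 2.2 = 2.39644 m along the incline.

y_top ≈ 2.40 m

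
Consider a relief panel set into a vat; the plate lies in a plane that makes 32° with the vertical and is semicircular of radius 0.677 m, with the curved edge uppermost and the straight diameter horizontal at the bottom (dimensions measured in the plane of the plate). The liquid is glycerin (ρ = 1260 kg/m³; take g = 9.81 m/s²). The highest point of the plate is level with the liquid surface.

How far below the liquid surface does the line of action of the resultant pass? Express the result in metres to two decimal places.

γ = ρg = 1260 × 9.81 / 1000 = 12.3606 kN/m³.
The plate makes 32° with the vertical, i.e. θ = 90° − 32° = 58° to the horizontal. Measuring y along the incline from the free-surface line, vertical depth h = y·sinθ with sinθ = 0.848048.
The centroid lies 4r/(3π) = 0.287328 m above the diameter, so r − 4r/(3π) = 0.677 − 0.287328 = 0.389672 m below the topmost point, so y_c = 0.389672 m and h_c = 0.389672 × 0.848048 = 0.330461 m.
A = πr²/2 = π × 0.677²/2 = 0.719942 m².
Resultant F = γ·h_c·A = 12.3606 × 0.330461 × 0.719942 = 2.94074 kN.
I_c = (π/8 − 8/(9π))·r⁴ = 0.109757 × 0.677⁴ = 0.0230562 m⁴.
Centre of pressure: y_p = y_c + I_c/(y_c·A) = 0.389672 + 0.0230562/(0.389672 × 0.719942) = 0.389672 + 0.0821847 = 0.471857 m along the plane.
Vertically, h_p = y_p·sinθ = 0.471857 × 0.848048 = 0.400157 m.

h_p = 0.40 m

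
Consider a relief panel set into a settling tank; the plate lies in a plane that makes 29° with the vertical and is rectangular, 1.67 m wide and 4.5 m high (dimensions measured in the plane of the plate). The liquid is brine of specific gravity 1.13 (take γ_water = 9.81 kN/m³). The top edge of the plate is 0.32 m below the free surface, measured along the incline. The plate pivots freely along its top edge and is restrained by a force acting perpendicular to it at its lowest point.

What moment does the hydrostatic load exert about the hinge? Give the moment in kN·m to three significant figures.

M ≈ 544 kN·m

γ = 1.13 × 9.81 = 11.0853 kN/m³.
The plate makes 29° with the vertical, i.e. θ = 90° − 29° = 61° to the horizontal. Measuring y along the incline from the free-surface line, vertical depth h = y·sinθ with sinθ = 0.874620.
The centroid lies 4.5/2 = 2.25 m below the top edge, so y_c = 0.32 + 2.25 = 2.57 m and h_c = 2.57 × 0.874620 = 2.24777 m.
A = 1.67 × 4.5 = 7.515 m².
Resultant F = γ·h_c·A = 11.0853 × 2.24777 × 7.515 = 187.253 kN.
I_c = b·h³/12 = 1.67 × 4.5³/12 = 12.6816 m⁴.
Centre of pressure: y_p = y_c + I_c/(y_c·A) = 2.57 + 12.6816/(2.57 × 7.515) = 2.57 + 0.656617 = 3.22662 m along the plane.
The resultant acts 2.25 + 0.656617 = 2.90662 m (along the plate) below the hinge at the top edge, so the moment about the hinge is M = F × 2.90662 = 187.253 × 2.90662 = 544.273 kN·m.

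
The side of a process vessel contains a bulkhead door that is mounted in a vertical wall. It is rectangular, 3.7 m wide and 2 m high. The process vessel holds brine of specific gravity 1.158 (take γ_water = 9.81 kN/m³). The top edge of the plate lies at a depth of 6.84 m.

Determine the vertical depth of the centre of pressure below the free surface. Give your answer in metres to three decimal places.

γ = 1.158 × 9.81 = 11.35998 kN/m³.
The centroid lies 2/2 = 1 m below the top edge, so the centroid depth is h_c = 6.84 + 1 = 7.84 m.
A = 3.7 × 2 = 7.4 m².
Resultant F = γ·h_c·A = 11.35998 × 7.84 × 7.4 = 659.061 kN.
I_c = b·h³/12 = 3.7 × 2³/12 = 2.46667 m⁴.
Centre of pressure: y_p = y_c + I_c/(y_c·A) = 7.84 + 2.46667/(7.84 × 7.4) = 7.84 + 0.0425171 = 7.88252 m along the plane.

h_p = 7.883 m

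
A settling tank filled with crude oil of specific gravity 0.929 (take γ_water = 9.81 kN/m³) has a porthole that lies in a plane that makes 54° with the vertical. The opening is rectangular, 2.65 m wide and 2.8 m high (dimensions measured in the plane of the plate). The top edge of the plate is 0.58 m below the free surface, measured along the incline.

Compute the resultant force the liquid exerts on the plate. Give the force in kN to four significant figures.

F ≈ 78.70 kN

γ = 0.929 × 9.81 = 9.11349 kN/m³.
The plate makes 54° with the vertical, i.e. θ = 90° − 54° = 36° to the horizontal. Measuring y along the incline from the free-surface line, vertical depth h = y·sinθ with sinθ = 0.587785.
The centroid lies 2.8/2 = 1.4 m below the top edge, so y_c = 0.58 + 1.4 = 1.98 m and h_c = 1.98 × 0.587785 = 1.16381 m.
A = 2.65 × 2.8 = 7.42 m².
Resultant F = γ·h_c·A = 9.11349 × 1.16381 × 7.42 = 78.6993 kN.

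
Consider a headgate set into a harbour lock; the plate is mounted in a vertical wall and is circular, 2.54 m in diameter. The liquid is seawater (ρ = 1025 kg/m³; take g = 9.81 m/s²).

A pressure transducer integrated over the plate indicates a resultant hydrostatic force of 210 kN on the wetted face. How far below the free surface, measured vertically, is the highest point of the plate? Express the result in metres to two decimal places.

γ = ρg = 1025 × 9.81 / 1000 = 10.05525 kN/m³.
A = π(1.27)² = 5.06707 m².
From F = γ·h_c·A, the centroid depth is h_c = 210/(10.05525 × 5.06707) = 4.12163 m.
The centroid is at the centre, 1.27 m below the top of the plate, so the highest point sits at h_top = 4.12163 − 1.27 = 2.85163 m below the surface.

d_top ≈ 2.85 m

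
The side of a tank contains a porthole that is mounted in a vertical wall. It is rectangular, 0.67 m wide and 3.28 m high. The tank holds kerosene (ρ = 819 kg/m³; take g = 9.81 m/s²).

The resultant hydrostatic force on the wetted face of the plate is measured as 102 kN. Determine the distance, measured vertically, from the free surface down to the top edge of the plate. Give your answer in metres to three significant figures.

d_top ≈ 4.14 m

γ = ρg = 819 × 9.81 / 1000 = 8.03439 kN/m³.
A = 0.67 × 3.28 = 2.1976 m².
From F = γ·h_c·A, the centroid depth is h_c = 102/(8.03439 × 2.1976) = 5.77695 m.
The centroid lies 3.28/2 = 1.64 m below the top edge, so the top edge sits at h_top = 5.77695 − 1.64 = 4.13695 m below the surface.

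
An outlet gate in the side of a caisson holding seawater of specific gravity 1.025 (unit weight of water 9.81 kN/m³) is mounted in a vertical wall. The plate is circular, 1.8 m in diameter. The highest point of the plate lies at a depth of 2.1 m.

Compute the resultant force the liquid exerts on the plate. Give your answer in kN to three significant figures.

γ = 1.025 × 9.81 = 10.05525 kN/m³.
The centroid is at the centre, 0.9 m below the top of the plate, so the centroid depth is h_c = 2.1 + 0.9 = 3 m.
A = π(0.9)² = 2.54469 m².
Resultant F = γ·h_c·A = 10.05525 × 3 × 2.54469 = 76.7625 kN.

F ≈ 76.8 kN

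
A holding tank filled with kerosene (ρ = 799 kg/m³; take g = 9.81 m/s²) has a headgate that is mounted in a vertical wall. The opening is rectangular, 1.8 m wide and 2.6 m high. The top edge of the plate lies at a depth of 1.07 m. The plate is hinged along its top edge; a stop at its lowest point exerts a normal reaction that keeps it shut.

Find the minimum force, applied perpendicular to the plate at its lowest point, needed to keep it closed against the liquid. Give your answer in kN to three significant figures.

P ≈ 51.4 kN

γ = ρg = 799 × 9.81 / 1000 = 7.83819 kN/m³.
The centroid lies 2.6/2 = 1.3 m below the top edge, so the centroid depth is h_c = 1.07 + 1.3 = 2.37 m.
A = 1.8 × 2.6 = 4.68 m².
Resultant F = γ·h_c·A = 7.83819 × 2.37 × 4.68 = 86.9381 kN.
I_c = b·h³/12 = 1.8 × 2.6³/12 = 2.6364 m⁴.
Centre of pressure: y_p = y_c + I_c/(y_c·A) = 2.37 + 2.6364/(2.37 × 4.68) = 2.37 + 0.237693 = 2.60769 m along the plane.
The resultant acts 1.3 + 0.237693 = 1.53769 m (along the plate) below the hinge at the top edge, so the moment about the hinge is M = F × 1.53769 = 86.9381 × 1.53769 = 133.684 kN·m.
A normal force at the bottom, 2.6 m from the hinge, must supply this moment: P = 133.684/2.6 = 51.4169 kN.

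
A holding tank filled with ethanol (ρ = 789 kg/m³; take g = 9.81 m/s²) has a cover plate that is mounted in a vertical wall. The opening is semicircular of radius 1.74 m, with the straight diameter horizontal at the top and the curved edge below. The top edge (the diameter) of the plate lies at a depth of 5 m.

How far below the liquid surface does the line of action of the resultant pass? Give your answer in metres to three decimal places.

h_p = 5.775 m

γ = ρg = 789 × 9.81 / 1000 = 7.74009 kN/m³.
The centroid of a semicircle lies 4r/(3π) = 0.738479 m from the diameter, here below the top edge, so the centroid depth is h_c = 5 + 0.738479 = 5.73848 m.
A = πr²/2 = π × 1.74²/2 = 4.75574 m².
Resultant F = γ·h_c·A = 7.74009 × 5.73848 × 4.75574 = 211.233 kN.
I_c = (π/8 − 8/(9π))·r⁴ = 0.109757 × 1.74⁴ = 1.00607 m⁴.
Centre of pressure: y_p = y_c + I_c/(y_c·A) = 5.73848 + 1.00607/(5.73848 × 4.75574) = 5.73848 + 0.0368649 = 5.77534 m along the plane.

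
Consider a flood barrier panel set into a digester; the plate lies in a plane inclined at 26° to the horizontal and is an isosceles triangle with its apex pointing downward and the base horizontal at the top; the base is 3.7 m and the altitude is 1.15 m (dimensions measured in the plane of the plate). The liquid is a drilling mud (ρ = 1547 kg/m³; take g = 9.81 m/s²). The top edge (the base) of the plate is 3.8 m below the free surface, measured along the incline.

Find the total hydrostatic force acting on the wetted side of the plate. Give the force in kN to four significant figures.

F ≈ 59.21 kN

γ = ρg = 1547 × 9.81 / 1000 = 15.17607 kN/m³.
Let θ = 26° be the plate's angle to the horizontal; measure y along the incline from where the plane meets the free surface. Vertical depth h = y·sinθ with sinθ = 0.438371.
With the apex down, the centroid sits h/3 = 1.15/3 = 0.383333 m below the base (the top edge), so y_c = 3.8 + 0.383333 = 4.18333 m and h_c = 4.18333 × 0.438371 = 1.83385 m.
A = ½ × 3.7 × 1.15 = 2.1275 m².
Resultant F = γ·h_c·A = 15.17607 × 1.83385 × 2.1275 = 59.2097 kN.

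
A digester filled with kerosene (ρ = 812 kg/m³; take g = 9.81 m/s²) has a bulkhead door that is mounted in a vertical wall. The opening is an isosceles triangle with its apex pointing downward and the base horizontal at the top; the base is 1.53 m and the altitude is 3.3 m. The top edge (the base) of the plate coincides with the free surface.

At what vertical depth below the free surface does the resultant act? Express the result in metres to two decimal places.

h_p = 1.65 m

γ = ρg = 812 × 9.81 / 1000 = 7.96572 kN/m³.
With the apex down, the centroid sits h/3 = 3.3/3 = 1.1 m below the base (the top edge), so the centroid depth is h_c = 1.1 m.
A = ½ × 1.53 × 3.3 = 2.5245 m².
Resultant F = γ·h_c·A = 7.96572 × 1.1 × 2.5245 = 22.1204 kN.
I_c = b·h³/36 = 1.53 × 3.3³/36 = 1.52732 m⁴.
Centre of pressure: y_p = y_c + I_c/(y_c·A) = 1.1 + 1.52732/(1.1 × 2.5245) = 1.1 + 0.549999 = 1.65 m along the plane.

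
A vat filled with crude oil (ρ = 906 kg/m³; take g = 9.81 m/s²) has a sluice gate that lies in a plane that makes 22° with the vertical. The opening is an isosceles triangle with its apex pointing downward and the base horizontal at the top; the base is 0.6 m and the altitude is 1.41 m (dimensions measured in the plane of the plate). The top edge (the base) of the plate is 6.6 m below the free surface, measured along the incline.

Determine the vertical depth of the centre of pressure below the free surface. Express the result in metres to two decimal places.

h_p = 6.57 m

γ = ρg = 906 × 9.81 / 1000 = 8.88786 kN/m³.
The plate makes 22° with the vertical, i.e. θ = 90° − 22° = 68° to the horizontal. Measuring y along the incline from the free-surface line, vertical depth h = y·sinθ with sinθ = 0.927184.
With the apex down, the centroid sits h/3 = 1.41/3 = 0.47 m below the base (the top edge), so y_c = 6.6 + 0.47 = 7.07 m and h_c = 7.07 × 0.927184 = 6.55519 m.
A = ½ × 0.6 × 1.41 = 0.423 m².
Resultant F = γ·h_c·A = 8.88786 × 6.55519 × 0.423 = 24.6447 kN.
I_c = b·h³/36 = 0.6 × 1.41³/36 = 0.0467203 m⁴.
Centre of pressure: y_p = y_c + I_c/(y_c·A) = 7.07 + 0.0467203/(7.07 × 0.423) = 7.07 + 0.0156223 = 7.08562 m along the plane.
Vertically, h_p = y_p·sinθ = 7.08562 × 0.927184 = 6.56967 m.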